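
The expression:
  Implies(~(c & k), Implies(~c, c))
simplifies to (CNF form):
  c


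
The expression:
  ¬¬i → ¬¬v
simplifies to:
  v ∨ ¬i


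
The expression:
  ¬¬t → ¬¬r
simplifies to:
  r ∨ ¬t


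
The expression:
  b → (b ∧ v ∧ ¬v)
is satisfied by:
  {b: False}


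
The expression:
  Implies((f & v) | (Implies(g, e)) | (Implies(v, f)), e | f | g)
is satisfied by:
  {g: True, e: True, f: True}
  {g: True, e: True, f: False}
  {g: True, f: True, e: False}
  {g: True, f: False, e: False}
  {e: True, f: True, g: False}
  {e: True, f: False, g: False}
  {f: True, e: False, g: False}


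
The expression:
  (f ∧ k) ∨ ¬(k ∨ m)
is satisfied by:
  {f: True, m: False, k: False}
  {m: False, k: False, f: False}
  {k: True, f: True, m: False}
  {k: True, f: True, m: True}


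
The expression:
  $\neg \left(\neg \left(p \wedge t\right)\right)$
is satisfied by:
  {t: True, p: True}


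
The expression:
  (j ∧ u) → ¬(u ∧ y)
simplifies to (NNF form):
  ¬j ∨ ¬u ∨ ¬y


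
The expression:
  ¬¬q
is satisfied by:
  {q: True}


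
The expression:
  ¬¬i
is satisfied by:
  {i: True}


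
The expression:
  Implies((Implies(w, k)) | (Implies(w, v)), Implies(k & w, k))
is always true.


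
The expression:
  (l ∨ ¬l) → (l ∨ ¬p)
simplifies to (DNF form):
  l ∨ ¬p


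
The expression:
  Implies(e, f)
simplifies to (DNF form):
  f | ~e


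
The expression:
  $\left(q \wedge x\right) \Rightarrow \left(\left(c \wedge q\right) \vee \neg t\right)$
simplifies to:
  $c \vee \neg q \vee \neg t \vee \neg x$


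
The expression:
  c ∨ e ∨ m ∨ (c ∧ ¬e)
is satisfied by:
  {c: True, m: True, e: True}
  {c: True, m: True, e: False}
  {c: True, e: True, m: False}
  {c: True, e: False, m: False}
  {m: True, e: True, c: False}
  {m: True, e: False, c: False}
  {e: True, m: False, c: False}


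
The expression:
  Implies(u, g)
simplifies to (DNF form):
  g | ~u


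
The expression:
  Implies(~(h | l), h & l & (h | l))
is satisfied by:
  {l: True, h: True}
  {l: True, h: False}
  {h: True, l: False}


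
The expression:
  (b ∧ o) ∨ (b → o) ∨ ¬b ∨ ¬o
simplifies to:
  True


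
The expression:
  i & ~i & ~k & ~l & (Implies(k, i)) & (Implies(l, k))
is never true.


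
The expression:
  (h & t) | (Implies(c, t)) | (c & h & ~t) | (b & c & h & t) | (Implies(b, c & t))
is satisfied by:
  {h: True, t: True, c: False, b: False}
  {h: True, c: False, t: False, b: False}
  {t: True, h: False, c: False, b: False}
  {h: False, c: False, t: False, b: False}
  {b: True, h: True, t: True, c: False}
  {b: True, h: True, c: False, t: False}
  {b: True, t: True, h: False, c: False}
  {b: True, h: False, c: False, t: False}
  {h: True, c: True, t: True, b: False}
  {h: True, c: True, b: False, t: False}
  {c: True, t: True, b: False, h: False}
  {c: True, b: False, t: False, h: False}
  {h: True, c: True, b: True, t: True}
  {h: True, c: True, b: True, t: False}
  {c: True, b: True, t: True, h: False}


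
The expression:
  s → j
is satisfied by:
  {j: True, s: False}
  {s: False, j: False}
  {s: True, j: True}


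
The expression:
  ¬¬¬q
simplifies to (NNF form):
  ¬q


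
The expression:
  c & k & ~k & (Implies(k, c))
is never true.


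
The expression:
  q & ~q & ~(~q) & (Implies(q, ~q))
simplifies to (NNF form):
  False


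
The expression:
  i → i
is always true.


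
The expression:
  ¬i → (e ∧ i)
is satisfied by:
  {i: True}


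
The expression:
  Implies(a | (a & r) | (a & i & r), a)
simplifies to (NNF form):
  True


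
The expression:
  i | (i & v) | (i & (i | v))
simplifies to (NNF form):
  i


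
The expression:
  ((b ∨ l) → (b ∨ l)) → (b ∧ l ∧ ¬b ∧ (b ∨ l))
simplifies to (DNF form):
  False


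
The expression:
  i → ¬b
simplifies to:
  ¬b ∨ ¬i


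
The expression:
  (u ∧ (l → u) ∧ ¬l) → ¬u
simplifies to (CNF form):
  l ∨ ¬u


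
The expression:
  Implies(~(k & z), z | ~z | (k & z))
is always true.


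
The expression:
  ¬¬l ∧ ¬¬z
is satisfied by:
  {z: True, l: True}


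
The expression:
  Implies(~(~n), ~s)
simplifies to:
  ~n | ~s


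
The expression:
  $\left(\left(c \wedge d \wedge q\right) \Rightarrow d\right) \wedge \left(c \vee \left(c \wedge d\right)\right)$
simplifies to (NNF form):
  $c$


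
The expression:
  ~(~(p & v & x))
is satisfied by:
  {p: True, x: True, v: True}


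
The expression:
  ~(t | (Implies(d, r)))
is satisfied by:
  {d: True, r: False, t: False}


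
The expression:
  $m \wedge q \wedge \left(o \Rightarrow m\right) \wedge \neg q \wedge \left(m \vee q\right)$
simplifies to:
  $\text{False}$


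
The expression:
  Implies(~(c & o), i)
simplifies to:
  i | (c & o)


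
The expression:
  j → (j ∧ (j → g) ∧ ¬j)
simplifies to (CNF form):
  ¬j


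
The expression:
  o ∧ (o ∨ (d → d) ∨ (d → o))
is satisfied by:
  {o: True}


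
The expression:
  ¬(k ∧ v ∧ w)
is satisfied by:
  {w: False, k: False, v: False}
  {v: True, w: False, k: False}
  {k: True, w: False, v: False}
  {v: True, k: True, w: False}
  {w: True, v: False, k: False}
  {v: True, w: True, k: False}
  {k: True, w: True, v: False}


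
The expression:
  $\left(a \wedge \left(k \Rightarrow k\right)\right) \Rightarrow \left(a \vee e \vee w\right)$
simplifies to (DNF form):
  $\text{True}$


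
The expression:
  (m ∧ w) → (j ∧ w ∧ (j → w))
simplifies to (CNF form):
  j ∨ ¬m ∨ ¬w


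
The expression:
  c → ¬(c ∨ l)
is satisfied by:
  {c: False}


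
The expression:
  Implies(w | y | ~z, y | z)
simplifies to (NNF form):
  y | z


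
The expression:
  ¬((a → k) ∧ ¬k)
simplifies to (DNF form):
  a ∨ k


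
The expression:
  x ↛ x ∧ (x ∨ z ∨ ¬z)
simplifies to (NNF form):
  False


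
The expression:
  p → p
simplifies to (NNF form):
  True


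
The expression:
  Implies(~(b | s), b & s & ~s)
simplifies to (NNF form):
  b | s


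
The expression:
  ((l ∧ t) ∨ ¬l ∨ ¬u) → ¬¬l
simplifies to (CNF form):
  l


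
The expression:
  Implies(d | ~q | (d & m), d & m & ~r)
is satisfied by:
  {m: True, q: True, r: False, d: False}
  {q: True, m: False, r: False, d: False}
  {m: True, r: True, q: True, d: False}
  {r: True, q: True, m: False, d: False}
  {d: True, m: True, q: True, r: False}
  {d: True, m: True, q: False, r: False}


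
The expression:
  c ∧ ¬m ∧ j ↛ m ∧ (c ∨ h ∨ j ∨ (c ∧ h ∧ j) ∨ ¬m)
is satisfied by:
  {c: True, j: True, m: False}


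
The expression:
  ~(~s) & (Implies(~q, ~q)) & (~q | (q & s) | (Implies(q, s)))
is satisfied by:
  {s: True}


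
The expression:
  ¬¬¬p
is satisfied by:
  {p: False}


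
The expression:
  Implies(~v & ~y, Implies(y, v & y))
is always true.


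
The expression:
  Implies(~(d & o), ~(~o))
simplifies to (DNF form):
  o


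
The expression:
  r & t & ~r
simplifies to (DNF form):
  False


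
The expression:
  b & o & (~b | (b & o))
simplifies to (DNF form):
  b & o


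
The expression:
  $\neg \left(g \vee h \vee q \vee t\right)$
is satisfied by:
  {q: False, g: False, t: False, h: False}


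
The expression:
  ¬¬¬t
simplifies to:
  ¬t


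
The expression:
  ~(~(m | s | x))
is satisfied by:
  {x: True, m: True, s: True}
  {x: True, m: True, s: False}
  {x: True, s: True, m: False}
  {x: True, s: False, m: False}
  {m: True, s: True, x: False}
  {m: True, s: False, x: False}
  {s: True, m: False, x: False}


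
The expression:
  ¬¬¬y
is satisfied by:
  {y: False}


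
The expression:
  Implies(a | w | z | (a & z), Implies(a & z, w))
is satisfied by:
  {w: True, z: False, a: False}
  {w: False, z: False, a: False}
  {a: True, w: True, z: False}
  {a: True, w: False, z: False}
  {z: True, w: True, a: False}
  {z: True, w: False, a: False}
  {z: True, a: True, w: True}


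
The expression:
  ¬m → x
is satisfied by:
  {x: True, m: True}
  {x: True, m: False}
  {m: True, x: False}


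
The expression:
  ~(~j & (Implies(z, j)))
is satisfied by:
  {z: True, j: True}
  {z: True, j: False}
  {j: True, z: False}


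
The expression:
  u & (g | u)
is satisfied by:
  {u: True}


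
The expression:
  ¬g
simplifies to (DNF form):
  ¬g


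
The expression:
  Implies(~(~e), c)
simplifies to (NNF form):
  c | ~e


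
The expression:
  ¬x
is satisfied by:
  {x: False}


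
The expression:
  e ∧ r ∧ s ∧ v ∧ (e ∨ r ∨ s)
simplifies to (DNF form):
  e ∧ r ∧ s ∧ v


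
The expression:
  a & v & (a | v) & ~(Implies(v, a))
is never true.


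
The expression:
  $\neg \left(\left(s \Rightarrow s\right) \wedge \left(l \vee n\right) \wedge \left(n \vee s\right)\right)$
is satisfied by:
  {n: False, l: False, s: False}
  {s: True, n: False, l: False}
  {l: True, n: False, s: False}


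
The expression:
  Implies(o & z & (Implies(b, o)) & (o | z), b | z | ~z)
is always true.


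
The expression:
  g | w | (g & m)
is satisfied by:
  {g: True, w: True}
  {g: True, w: False}
  {w: True, g: False}


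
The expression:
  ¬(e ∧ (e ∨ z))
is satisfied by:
  {e: False}


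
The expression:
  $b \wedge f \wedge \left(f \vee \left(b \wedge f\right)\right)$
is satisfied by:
  {b: True, f: True}


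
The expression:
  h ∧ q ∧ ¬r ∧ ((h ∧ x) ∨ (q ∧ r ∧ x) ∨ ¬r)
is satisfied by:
  {h: True, q: True, r: False}


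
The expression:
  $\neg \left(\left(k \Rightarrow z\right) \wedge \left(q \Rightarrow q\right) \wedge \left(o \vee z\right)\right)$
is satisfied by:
  {k: True, o: False, z: False}
  {o: False, z: False, k: False}
  {k: True, o: True, z: False}


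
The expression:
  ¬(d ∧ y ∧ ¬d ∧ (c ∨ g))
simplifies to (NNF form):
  True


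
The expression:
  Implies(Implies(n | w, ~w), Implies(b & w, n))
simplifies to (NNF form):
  True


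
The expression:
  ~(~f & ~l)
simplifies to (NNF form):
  f | l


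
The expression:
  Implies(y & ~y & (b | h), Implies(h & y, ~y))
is always true.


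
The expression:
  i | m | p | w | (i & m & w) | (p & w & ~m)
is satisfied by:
  {i: True, p: True, m: True, w: True}
  {i: True, p: True, m: True, w: False}
  {i: True, p: True, w: True, m: False}
  {i: True, p: True, w: False, m: False}
  {i: True, m: True, w: True, p: False}
  {i: True, m: True, w: False, p: False}
  {i: True, m: False, w: True, p: False}
  {i: True, m: False, w: False, p: False}
  {p: True, m: True, w: True, i: False}
  {p: True, m: True, w: False, i: False}
  {p: True, w: True, m: False, i: False}
  {p: True, w: False, m: False, i: False}
  {m: True, w: True, p: False, i: False}
  {m: True, p: False, w: False, i: False}
  {w: True, p: False, m: False, i: False}


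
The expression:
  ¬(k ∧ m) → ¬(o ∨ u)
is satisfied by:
  {m: True, k: True, u: False, o: False}
  {m: True, k: False, u: False, o: False}
  {k: True, m: False, u: False, o: False}
  {m: False, k: False, u: False, o: False}
  {m: True, o: True, k: True, u: False}
  {m: True, u: True, k: True, o: False}
  {m: True, o: True, u: True, k: True}


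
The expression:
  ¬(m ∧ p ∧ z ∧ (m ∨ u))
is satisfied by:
  {p: False, m: False, z: False}
  {z: True, p: False, m: False}
  {m: True, p: False, z: False}
  {z: True, m: True, p: False}
  {p: True, z: False, m: False}
  {z: True, p: True, m: False}
  {m: True, p: True, z: False}


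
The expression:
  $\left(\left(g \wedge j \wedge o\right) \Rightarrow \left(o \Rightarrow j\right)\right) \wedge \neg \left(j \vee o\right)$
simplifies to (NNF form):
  $\neg j \wedge \neg o$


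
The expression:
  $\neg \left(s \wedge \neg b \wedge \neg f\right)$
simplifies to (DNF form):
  $b \vee f \vee \neg s$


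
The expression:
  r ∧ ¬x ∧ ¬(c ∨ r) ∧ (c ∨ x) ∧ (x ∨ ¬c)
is never true.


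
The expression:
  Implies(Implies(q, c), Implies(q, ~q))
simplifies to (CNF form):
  ~c | ~q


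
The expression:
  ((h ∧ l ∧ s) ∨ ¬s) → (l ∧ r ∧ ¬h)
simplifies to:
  (l ∨ s) ∧ (r ∨ s) ∧ (¬h ∨ ¬l)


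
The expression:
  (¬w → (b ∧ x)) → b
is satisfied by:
  {b: True, w: False}
  {w: False, b: False}
  {w: True, b: True}


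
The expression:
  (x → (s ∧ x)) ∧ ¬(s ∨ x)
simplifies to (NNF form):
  ¬s ∧ ¬x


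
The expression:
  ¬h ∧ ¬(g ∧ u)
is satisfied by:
  {g: False, h: False, u: False}
  {u: True, g: False, h: False}
  {g: True, u: False, h: False}


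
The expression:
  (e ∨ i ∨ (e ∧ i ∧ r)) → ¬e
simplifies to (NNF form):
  ¬e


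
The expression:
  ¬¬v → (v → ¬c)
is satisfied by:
  {v: False, c: False}
  {c: True, v: False}
  {v: True, c: False}


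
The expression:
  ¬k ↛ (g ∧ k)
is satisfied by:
  {k: False}


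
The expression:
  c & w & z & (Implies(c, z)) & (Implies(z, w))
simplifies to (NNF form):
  c & w & z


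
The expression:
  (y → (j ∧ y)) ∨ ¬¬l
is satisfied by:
  {l: True, j: True, y: False}
  {l: True, j: False, y: False}
  {j: True, l: False, y: False}
  {l: False, j: False, y: False}
  {y: True, l: True, j: True}
  {y: True, l: True, j: False}
  {y: True, j: True, l: False}


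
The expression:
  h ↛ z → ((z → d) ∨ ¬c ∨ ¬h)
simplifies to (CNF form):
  True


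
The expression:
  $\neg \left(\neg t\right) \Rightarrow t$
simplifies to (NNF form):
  $\text{True}$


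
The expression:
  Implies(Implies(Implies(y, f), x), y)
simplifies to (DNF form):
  y | ~x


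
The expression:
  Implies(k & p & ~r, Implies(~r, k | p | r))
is always true.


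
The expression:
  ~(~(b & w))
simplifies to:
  b & w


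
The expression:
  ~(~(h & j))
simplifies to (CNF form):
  h & j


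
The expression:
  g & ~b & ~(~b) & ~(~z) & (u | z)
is never true.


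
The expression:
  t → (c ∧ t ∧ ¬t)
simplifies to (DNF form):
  ¬t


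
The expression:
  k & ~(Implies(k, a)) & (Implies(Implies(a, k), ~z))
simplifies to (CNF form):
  k & ~a & ~z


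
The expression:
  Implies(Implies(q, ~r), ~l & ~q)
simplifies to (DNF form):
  (q & r) | (~l & ~q)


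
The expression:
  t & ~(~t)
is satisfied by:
  {t: True}


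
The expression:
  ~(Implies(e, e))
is never true.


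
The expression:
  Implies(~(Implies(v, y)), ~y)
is always true.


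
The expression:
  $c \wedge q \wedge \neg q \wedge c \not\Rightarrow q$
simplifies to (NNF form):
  $\text{False}$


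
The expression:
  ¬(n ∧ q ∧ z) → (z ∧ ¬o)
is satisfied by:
  {n: True, z: True, q: True, o: False}
  {n: True, z: True, q: False, o: False}
  {z: True, q: True, n: False, o: False}
  {z: True, n: False, q: False, o: False}
  {n: True, o: True, z: True, q: True}


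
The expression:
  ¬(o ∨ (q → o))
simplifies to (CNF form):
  q ∧ ¬o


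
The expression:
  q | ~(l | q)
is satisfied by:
  {q: True, l: False}
  {l: False, q: False}
  {l: True, q: True}


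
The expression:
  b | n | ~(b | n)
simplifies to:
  True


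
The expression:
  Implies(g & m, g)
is always true.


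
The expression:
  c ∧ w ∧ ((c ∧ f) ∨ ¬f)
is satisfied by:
  {c: True, w: True}


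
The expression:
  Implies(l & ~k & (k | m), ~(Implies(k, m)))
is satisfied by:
  {k: True, l: False, m: False}
  {l: False, m: False, k: False}
  {k: True, m: True, l: False}
  {m: True, l: False, k: False}
  {k: True, l: True, m: False}
  {l: True, k: False, m: False}
  {k: True, m: True, l: True}


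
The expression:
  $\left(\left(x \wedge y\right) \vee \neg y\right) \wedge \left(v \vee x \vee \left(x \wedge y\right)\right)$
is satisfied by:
  {x: True, v: True, y: False}
  {x: True, v: False, y: False}
  {x: True, y: True, v: True}
  {x: True, y: True, v: False}
  {v: True, y: False, x: False}


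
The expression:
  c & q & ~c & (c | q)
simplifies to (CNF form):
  False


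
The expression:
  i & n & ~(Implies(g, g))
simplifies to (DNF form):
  False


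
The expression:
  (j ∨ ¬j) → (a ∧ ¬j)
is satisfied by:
  {a: True, j: False}


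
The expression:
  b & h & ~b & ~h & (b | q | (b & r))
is never true.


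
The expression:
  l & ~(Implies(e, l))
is never true.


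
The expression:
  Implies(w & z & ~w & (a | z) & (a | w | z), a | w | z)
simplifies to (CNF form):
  True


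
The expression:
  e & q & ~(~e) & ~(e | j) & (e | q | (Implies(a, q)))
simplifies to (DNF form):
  False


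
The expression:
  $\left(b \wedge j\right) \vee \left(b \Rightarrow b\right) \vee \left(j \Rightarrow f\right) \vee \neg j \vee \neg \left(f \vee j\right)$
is always true.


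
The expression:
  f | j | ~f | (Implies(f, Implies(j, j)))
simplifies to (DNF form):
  True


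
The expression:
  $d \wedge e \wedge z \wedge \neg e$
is never true.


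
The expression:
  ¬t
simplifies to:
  ¬t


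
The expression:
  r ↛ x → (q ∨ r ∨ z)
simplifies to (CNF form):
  True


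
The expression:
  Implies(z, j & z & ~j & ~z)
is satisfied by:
  {z: False}


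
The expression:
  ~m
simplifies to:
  ~m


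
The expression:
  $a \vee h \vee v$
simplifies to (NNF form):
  $a \vee h \vee v$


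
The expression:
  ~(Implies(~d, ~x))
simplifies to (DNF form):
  x & ~d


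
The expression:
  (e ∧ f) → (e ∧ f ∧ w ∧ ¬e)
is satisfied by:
  {e: False, f: False}
  {f: True, e: False}
  {e: True, f: False}


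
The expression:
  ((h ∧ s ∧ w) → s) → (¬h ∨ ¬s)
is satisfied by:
  {s: False, h: False}
  {h: True, s: False}
  {s: True, h: False}


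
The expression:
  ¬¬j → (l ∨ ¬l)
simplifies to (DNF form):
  True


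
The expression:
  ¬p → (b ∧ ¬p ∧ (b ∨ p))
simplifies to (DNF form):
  b ∨ p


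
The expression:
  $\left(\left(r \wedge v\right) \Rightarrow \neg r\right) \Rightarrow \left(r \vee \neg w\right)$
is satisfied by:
  {r: True, w: False}
  {w: False, r: False}
  {w: True, r: True}


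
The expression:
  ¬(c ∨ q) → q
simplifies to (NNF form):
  c ∨ q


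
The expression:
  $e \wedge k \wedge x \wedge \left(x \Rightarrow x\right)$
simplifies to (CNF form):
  $e \wedge k \wedge x$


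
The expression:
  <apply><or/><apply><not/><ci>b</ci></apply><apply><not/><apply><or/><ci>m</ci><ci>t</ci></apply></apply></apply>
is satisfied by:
  {m: False, b: False, t: False}
  {t: True, m: False, b: False}
  {m: True, t: False, b: False}
  {t: True, m: True, b: False}
  {b: True, t: False, m: False}


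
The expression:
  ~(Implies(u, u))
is never true.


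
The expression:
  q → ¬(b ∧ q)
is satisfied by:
  {q: False, b: False}
  {b: True, q: False}
  {q: True, b: False}


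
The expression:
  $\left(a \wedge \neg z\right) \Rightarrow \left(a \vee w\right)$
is always true.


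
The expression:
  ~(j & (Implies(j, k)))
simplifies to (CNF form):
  ~j | ~k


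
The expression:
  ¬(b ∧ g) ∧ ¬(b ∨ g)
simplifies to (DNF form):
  ¬b ∧ ¬g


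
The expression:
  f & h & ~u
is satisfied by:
  {h: True, f: True, u: False}


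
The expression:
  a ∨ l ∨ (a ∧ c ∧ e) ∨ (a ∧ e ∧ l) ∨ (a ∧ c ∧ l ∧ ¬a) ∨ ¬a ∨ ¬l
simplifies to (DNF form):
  True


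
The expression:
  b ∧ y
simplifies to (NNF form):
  b ∧ y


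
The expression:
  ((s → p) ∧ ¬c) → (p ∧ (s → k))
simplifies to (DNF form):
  c ∨ (k ∧ s) ∨ (p ∧ ¬s) ∨ (s ∧ ¬p)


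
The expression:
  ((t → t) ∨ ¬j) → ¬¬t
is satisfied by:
  {t: True}


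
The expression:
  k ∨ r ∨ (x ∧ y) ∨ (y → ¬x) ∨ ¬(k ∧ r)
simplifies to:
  True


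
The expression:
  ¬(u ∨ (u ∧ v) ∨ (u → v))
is never true.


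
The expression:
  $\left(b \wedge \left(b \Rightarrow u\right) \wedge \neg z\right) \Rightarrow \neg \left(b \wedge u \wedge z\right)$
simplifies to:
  $\text{True}$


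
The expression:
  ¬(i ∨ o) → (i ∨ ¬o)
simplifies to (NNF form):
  True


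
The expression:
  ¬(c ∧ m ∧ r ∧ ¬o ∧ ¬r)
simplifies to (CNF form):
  True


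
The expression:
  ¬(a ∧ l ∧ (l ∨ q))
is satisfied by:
  {l: False, a: False}
  {a: True, l: False}
  {l: True, a: False}


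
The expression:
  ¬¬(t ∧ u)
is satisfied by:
  {t: True, u: True}


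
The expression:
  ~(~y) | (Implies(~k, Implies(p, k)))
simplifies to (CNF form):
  k | y | ~p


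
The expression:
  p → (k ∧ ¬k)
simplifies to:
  ¬p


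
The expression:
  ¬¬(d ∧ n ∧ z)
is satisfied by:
  {z: True, d: True, n: True}


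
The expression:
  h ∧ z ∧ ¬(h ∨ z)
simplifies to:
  False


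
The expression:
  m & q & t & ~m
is never true.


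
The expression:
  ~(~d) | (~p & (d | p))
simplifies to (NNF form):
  d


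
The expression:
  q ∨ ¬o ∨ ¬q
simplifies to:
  True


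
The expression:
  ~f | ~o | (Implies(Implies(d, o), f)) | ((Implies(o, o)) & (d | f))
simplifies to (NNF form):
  True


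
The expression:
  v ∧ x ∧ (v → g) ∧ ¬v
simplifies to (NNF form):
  False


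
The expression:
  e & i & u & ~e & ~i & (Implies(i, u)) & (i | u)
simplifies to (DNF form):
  False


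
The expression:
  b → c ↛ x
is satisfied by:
  {c: True, x: False, b: False}
  {x: False, b: False, c: False}
  {c: True, x: True, b: False}
  {x: True, c: False, b: False}
  {b: True, c: True, x: False}


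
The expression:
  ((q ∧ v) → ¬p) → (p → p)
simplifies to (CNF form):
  True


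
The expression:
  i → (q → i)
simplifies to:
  True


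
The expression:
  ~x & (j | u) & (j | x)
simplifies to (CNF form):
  j & ~x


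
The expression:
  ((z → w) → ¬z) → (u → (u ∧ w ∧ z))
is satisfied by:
  {w: True, z: True, u: False}
  {w: True, z: False, u: False}
  {z: True, w: False, u: False}
  {w: False, z: False, u: False}
  {w: True, u: True, z: True}


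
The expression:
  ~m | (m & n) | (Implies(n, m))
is always true.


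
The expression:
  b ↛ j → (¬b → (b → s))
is always true.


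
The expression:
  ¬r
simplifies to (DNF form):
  ¬r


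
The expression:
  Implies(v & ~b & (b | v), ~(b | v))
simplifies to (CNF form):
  b | ~v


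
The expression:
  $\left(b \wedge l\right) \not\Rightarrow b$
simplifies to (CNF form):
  $\text{False}$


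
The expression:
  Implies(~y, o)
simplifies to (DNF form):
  o | y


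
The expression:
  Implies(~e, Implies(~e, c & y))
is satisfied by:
  {c: True, e: True, y: True}
  {c: True, e: True, y: False}
  {e: True, y: True, c: False}
  {e: True, y: False, c: False}
  {c: True, y: True, e: False}


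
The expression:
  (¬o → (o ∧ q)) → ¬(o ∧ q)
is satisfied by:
  {o: False, q: False}
  {q: True, o: False}
  {o: True, q: False}


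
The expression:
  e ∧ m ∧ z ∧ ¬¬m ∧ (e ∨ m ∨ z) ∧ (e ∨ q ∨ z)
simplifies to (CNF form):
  e ∧ m ∧ z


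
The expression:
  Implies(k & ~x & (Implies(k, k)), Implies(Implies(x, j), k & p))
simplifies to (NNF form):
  p | x | ~k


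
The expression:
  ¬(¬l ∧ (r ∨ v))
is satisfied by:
  {l: True, v: False, r: False}
  {r: True, l: True, v: False}
  {l: True, v: True, r: False}
  {r: True, l: True, v: True}
  {r: False, v: False, l: False}


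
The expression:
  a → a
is always true.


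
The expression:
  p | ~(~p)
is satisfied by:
  {p: True}


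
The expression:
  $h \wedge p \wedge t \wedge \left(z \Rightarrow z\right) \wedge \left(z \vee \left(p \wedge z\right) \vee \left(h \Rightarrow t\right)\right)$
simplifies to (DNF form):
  $h \wedge p \wedge t$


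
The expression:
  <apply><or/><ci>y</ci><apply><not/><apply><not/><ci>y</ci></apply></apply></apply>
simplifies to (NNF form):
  <ci>y</ci>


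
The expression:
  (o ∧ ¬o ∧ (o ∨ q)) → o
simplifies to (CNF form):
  True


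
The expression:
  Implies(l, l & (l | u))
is always true.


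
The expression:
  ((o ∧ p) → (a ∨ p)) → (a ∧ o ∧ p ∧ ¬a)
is never true.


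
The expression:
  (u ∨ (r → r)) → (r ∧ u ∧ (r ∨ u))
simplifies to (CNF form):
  r ∧ u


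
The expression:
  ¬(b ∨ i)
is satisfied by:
  {i: False, b: False}


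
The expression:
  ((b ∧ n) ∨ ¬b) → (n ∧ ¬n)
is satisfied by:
  {b: True, n: False}


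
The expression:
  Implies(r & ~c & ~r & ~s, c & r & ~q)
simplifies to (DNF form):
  True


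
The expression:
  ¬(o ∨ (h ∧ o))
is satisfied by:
  {o: False}


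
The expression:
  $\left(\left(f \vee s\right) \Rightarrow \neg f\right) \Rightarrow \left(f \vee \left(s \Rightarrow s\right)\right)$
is always true.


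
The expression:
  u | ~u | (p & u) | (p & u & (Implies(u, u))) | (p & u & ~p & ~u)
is always true.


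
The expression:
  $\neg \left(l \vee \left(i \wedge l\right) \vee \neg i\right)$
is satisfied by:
  {i: True, l: False}


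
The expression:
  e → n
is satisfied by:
  {n: True, e: False}
  {e: False, n: False}
  {e: True, n: True}


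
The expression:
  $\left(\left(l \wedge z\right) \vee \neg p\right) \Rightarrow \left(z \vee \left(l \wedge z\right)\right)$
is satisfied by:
  {z: True, p: True}
  {z: True, p: False}
  {p: True, z: False}


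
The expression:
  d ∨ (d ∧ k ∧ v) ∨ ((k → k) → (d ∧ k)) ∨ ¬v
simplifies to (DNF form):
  d ∨ ¬v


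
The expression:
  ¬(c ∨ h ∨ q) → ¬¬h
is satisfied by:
  {q: True, c: True, h: True}
  {q: True, c: True, h: False}
  {q: True, h: True, c: False}
  {q: True, h: False, c: False}
  {c: True, h: True, q: False}
  {c: True, h: False, q: False}
  {h: True, c: False, q: False}


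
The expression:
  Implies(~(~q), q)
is always true.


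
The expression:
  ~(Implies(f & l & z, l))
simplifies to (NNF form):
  False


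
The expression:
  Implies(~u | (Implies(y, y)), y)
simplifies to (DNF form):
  y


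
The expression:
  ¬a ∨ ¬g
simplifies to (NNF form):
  ¬a ∨ ¬g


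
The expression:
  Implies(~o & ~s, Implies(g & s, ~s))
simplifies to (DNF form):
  True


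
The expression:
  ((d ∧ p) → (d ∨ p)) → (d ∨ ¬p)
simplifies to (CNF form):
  d ∨ ¬p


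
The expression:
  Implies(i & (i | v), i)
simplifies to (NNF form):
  True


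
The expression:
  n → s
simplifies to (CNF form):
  s ∨ ¬n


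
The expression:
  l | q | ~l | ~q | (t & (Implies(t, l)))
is always true.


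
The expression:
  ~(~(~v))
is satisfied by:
  {v: False}


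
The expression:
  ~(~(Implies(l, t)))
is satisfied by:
  {t: True, l: False}
  {l: False, t: False}
  {l: True, t: True}


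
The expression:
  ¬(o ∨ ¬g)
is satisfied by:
  {g: True, o: False}


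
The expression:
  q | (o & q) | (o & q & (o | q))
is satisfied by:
  {q: True}


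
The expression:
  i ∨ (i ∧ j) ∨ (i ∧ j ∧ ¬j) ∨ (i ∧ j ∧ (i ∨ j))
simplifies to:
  i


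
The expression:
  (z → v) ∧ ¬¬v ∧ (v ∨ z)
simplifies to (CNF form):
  v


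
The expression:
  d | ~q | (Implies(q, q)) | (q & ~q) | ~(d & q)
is always true.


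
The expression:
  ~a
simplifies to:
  ~a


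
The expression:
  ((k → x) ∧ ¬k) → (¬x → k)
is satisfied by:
  {x: True, k: True}
  {x: True, k: False}
  {k: True, x: False}


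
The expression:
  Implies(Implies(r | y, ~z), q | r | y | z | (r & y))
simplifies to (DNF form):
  q | r | y | z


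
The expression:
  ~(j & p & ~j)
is always true.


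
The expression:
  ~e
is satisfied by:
  {e: False}


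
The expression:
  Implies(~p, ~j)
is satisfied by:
  {p: True, j: False}
  {j: False, p: False}
  {j: True, p: True}


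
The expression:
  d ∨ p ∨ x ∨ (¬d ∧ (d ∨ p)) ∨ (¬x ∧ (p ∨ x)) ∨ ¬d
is always true.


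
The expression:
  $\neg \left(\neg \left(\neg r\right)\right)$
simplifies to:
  $\neg r$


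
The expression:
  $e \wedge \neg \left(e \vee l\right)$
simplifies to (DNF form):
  $\text{False}$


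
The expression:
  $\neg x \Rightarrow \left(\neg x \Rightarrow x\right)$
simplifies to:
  $x$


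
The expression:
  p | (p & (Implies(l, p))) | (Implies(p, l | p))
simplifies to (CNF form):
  True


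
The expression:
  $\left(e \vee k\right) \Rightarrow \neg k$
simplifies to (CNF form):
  $\neg k$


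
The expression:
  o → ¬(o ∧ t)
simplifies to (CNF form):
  ¬o ∨ ¬t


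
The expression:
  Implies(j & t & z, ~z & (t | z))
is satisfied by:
  {t: False, z: False, j: False}
  {j: True, t: False, z: False}
  {z: True, t: False, j: False}
  {j: True, z: True, t: False}
  {t: True, j: False, z: False}
  {j: True, t: True, z: False}
  {z: True, t: True, j: False}


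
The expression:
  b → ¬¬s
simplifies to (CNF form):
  s ∨ ¬b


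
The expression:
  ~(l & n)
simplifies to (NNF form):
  ~l | ~n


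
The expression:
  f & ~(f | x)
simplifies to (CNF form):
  False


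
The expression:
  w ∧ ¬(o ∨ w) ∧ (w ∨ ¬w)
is never true.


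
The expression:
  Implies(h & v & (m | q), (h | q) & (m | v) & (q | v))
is always true.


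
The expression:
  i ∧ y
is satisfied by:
  {i: True, y: True}


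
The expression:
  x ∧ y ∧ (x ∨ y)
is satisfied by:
  {x: True, y: True}


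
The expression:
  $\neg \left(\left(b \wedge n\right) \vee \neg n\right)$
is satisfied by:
  {n: True, b: False}


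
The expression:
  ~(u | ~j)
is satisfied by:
  {j: True, u: False}


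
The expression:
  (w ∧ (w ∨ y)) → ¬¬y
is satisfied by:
  {y: True, w: False}
  {w: False, y: False}
  {w: True, y: True}


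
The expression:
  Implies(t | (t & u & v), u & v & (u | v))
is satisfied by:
  {v: True, u: True, t: False}
  {v: True, u: False, t: False}
  {u: True, v: False, t: False}
  {v: False, u: False, t: False}
  {v: True, t: True, u: True}


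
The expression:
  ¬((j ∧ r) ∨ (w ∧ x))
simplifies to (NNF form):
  (¬j ∧ ¬w) ∨ (¬j ∧ ¬x) ∨ (¬r ∧ ¬w) ∨ (¬r ∧ ¬x)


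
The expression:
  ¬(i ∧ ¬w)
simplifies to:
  w ∨ ¬i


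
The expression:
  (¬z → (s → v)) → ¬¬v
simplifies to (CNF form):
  (s ∨ v) ∧ (v ∨ ¬z)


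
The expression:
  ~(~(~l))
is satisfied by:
  {l: False}


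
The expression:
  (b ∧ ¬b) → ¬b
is always true.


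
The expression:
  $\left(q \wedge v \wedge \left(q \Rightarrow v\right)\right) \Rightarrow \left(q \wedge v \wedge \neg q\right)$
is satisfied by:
  {v: False, q: False}
  {q: True, v: False}
  {v: True, q: False}


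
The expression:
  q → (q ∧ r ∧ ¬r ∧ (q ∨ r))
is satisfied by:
  {q: False}


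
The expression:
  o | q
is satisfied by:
  {q: True, o: True}
  {q: True, o: False}
  {o: True, q: False}


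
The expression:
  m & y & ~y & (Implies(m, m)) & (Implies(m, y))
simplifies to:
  False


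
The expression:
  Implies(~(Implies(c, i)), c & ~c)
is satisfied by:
  {i: True, c: False}
  {c: False, i: False}
  {c: True, i: True}


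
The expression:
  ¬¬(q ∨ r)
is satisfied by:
  {r: True, q: True}
  {r: True, q: False}
  {q: True, r: False}


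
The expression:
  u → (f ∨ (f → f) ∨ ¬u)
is always true.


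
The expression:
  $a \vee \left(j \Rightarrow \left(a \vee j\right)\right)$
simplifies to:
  $\text{True}$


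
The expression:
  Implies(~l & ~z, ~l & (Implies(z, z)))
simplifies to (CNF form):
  True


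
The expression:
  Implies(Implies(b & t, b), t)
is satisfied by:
  {t: True}


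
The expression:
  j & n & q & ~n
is never true.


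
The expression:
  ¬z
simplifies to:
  ¬z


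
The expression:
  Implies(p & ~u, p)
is always true.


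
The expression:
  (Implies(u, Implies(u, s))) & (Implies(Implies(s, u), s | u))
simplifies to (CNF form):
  s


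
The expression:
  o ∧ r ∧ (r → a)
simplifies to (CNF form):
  a ∧ o ∧ r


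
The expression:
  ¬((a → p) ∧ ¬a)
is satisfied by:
  {a: True}


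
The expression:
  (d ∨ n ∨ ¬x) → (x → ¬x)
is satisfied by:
  {d: False, x: False, n: False}
  {n: True, d: False, x: False}
  {d: True, n: False, x: False}
  {n: True, d: True, x: False}
  {x: True, n: False, d: False}


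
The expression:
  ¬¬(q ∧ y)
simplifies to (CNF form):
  q ∧ y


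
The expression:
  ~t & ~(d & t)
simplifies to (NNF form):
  ~t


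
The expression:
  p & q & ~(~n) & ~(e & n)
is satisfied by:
  {p: True, q: True, n: True, e: False}


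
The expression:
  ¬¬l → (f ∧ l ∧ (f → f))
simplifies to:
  f ∨ ¬l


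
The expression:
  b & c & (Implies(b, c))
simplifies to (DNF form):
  b & c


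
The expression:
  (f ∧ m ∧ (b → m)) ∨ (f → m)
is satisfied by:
  {m: True, f: False}
  {f: False, m: False}
  {f: True, m: True}


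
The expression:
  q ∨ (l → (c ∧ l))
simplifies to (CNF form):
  c ∨ q ∨ ¬l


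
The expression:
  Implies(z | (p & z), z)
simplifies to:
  True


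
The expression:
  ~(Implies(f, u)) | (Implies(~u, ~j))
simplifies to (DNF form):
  f | u | ~j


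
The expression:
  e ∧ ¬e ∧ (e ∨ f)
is never true.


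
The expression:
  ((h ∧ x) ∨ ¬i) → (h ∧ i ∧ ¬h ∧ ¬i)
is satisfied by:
  {i: True, h: False, x: False}
  {i: True, x: True, h: False}
  {i: True, h: True, x: False}


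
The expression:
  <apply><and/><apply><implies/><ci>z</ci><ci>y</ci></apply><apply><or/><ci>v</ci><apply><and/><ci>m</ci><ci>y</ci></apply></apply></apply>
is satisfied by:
  {m: True, v: True, y: True, z: False}
  {v: True, y: True, z: False, m: False}
  {m: True, v: True, y: True, z: True}
  {v: True, y: True, z: True, m: False}
  {v: True, m: True, z: False, y: False}
  {v: True, z: False, y: False, m: False}
  {m: True, y: True, z: False, v: False}
  {m: True, y: True, z: True, v: False}


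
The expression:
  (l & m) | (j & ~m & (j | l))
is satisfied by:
  {l: True, j: True, m: False}
  {j: True, m: False, l: False}
  {l: True, j: True, m: True}
  {l: True, m: True, j: False}


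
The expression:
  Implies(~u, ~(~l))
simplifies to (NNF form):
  l | u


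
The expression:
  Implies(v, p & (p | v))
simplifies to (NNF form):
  p | ~v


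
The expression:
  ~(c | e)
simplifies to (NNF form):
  ~c & ~e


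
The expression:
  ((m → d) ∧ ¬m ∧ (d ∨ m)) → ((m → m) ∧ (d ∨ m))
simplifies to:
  True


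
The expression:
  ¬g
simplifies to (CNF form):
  ¬g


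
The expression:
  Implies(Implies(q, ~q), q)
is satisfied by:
  {q: True}


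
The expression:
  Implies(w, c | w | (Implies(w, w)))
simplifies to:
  True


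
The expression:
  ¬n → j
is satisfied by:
  {n: True, j: True}
  {n: True, j: False}
  {j: True, n: False}


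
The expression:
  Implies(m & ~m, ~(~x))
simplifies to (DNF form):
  True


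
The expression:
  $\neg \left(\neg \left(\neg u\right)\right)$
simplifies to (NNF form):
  $\neg u$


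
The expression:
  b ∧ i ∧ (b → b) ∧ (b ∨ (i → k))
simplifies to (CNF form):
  b ∧ i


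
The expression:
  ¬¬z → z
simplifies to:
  True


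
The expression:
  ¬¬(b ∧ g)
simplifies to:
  b ∧ g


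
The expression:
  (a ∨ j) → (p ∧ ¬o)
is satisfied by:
  {p: True, j: False, o: False, a: False}
  {p: False, j: False, o: False, a: False}
  {a: True, p: True, j: False, o: False}
  {o: True, p: True, j: False, a: False}
  {o: True, p: False, j: False, a: False}
  {j: True, p: True, a: False, o: False}
  {a: True, j: True, p: True, o: False}


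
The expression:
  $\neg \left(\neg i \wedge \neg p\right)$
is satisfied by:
  {i: True, p: True}
  {i: True, p: False}
  {p: True, i: False}


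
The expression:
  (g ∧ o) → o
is always true.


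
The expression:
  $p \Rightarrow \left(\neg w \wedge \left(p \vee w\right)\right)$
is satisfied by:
  {p: False, w: False}
  {w: True, p: False}
  {p: True, w: False}


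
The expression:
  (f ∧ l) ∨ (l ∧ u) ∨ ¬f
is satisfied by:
  {l: True, f: False}
  {f: False, l: False}
  {f: True, l: True}


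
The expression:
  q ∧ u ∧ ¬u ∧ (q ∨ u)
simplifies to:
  False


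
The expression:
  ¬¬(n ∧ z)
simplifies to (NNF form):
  n ∧ z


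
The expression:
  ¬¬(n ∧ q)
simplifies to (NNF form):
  n ∧ q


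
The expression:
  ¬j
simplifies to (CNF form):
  ¬j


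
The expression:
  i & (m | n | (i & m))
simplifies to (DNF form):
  (i & m) | (i & n)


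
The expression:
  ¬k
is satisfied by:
  {k: False}


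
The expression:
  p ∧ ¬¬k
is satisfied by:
  {p: True, k: True}


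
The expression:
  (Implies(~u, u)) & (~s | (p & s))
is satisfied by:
  {p: True, u: True, s: False}
  {u: True, s: False, p: False}
  {p: True, s: True, u: True}


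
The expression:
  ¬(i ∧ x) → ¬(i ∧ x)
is always true.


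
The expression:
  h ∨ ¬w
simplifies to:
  h ∨ ¬w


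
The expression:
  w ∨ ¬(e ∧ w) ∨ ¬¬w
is always true.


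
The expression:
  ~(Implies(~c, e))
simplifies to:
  ~c & ~e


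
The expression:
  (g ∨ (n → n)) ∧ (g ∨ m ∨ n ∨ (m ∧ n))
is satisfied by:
  {n: True, m: True, g: True}
  {n: True, m: True, g: False}
  {n: True, g: True, m: False}
  {n: True, g: False, m: False}
  {m: True, g: True, n: False}
  {m: True, g: False, n: False}
  {g: True, m: False, n: False}


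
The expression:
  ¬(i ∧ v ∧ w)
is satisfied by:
  {w: False, v: False, i: False}
  {i: True, w: False, v: False}
  {v: True, w: False, i: False}
  {i: True, v: True, w: False}
  {w: True, i: False, v: False}
  {i: True, w: True, v: False}
  {v: True, w: True, i: False}


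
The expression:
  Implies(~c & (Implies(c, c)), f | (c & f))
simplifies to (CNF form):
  c | f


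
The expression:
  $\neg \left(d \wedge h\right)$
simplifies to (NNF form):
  $\neg d \vee \neg h$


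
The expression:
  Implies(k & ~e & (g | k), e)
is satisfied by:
  {e: True, k: False}
  {k: False, e: False}
  {k: True, e: True}


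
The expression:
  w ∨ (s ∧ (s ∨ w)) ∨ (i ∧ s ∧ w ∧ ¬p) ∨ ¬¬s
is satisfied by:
  {s: True, w: True}
  {s: True, w: False}
  {w: True, s: False}


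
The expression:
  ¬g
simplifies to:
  ¬g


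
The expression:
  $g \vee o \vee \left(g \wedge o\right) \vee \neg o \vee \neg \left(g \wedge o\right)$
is always true.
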